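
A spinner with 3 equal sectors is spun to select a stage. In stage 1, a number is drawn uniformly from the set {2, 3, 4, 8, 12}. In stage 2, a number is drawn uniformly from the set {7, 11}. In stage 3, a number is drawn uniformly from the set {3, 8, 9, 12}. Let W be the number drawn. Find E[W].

E[W | stage 1] = (2+3+4+8+12)/5 = 29/5.
E[W | stage 2] = (7+11)/2 = 9.
E[W | stage 3] = (3+8+9+12)/4 = 8.
By the law of total expectation,
E[W] = (1/3)·(29/5) + (1/3)·(9) + (1/3)·(8) = 38/5.

38/5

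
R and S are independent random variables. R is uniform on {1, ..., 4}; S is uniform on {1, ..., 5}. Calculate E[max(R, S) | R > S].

Outcomes with R > S: (2,1), (3,1), (3,2), (4,1), (4,2), (4,3), each with probability 1/20.
E[max(R, S) | R > S] = (2 + 3 + 3 + 4 + 4 + 4) / 6 = 10/3.

10/3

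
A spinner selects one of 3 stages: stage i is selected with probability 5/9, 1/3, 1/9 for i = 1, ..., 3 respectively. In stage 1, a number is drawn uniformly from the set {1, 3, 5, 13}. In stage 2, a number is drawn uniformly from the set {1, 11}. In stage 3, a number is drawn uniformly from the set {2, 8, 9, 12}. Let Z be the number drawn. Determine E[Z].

E[Z | stage 1] = (1+3+5+13)/4 = 11/2.
E[Z | stage 2] = (1+11)/2 = 6.
E[Z | stage 3] = (2+8+9+12)/4 = 31/4.
E[Z] = (5/9)·(11/2) + (1/3)·(6) + (1/9)·(31/4) = 71/12.

71/12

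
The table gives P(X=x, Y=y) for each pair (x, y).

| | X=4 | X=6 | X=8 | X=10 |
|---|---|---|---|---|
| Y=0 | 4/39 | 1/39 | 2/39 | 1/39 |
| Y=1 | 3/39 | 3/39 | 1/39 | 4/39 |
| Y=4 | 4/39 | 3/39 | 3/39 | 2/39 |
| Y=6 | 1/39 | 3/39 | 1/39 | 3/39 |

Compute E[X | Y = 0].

6

P(Y = 0) = 8/39.
Σ X·P over the event = 4·(4/39) + 6·(1/39) + 8·(2/39) + 10·(1/39) = 16/13.
E[X | Y = 0] = (16/13) / (8/39) = 6.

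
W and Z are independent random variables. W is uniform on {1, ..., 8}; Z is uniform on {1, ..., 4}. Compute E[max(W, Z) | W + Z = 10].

Outcomes with W + Z = 10: (6,4), (7,3), (8,2), each with probability 1/32.
E[max(W, Z) | W + Z = 10] = (6 + 7 + 8) / 3 = 7.

7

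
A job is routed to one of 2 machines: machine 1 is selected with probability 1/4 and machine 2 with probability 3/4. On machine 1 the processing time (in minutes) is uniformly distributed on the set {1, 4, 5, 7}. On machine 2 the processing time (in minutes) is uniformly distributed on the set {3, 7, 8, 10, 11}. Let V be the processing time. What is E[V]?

553/80

E[V | machine 1] = (1+4+5+7)/4 = 17/4.
E[V | machine 2] = (3+7+8+10+11)/5 = 39/5.
By the law of total expectation,
E[V] = (1/4)·(17/4) + (3/4)·(39/5) = 553/80.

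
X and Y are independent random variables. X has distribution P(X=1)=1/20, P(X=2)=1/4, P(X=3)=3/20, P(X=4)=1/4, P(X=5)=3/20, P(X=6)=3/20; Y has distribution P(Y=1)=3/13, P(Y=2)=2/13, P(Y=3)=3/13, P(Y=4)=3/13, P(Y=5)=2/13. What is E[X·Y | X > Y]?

P(X > Y) = 71/130.
Summing XY·P(x,y) over outcomes with X > Y gives 1517/260.
E[X·Y | X > Y] = (1517/260) / (71/130) = 1517/142.

1517/142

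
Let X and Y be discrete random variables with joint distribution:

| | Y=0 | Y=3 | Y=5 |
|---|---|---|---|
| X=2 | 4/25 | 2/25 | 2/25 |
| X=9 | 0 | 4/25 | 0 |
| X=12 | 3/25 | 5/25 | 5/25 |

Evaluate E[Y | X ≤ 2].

2

P(X ≤ 2) = 8/25.
Summing Y·P(X=x,Y=y) over the conditioning event gives 16/25.
E[Y | X ≤ 2] = (16/25) / (8/25) = 2.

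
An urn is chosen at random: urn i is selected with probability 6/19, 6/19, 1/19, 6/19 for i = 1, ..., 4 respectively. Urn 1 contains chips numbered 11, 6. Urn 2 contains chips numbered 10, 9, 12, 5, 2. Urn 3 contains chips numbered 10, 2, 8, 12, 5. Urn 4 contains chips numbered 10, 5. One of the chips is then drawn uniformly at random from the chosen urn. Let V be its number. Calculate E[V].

E[V | urn 1] = (11+6)/2 = 17/2.
E[V | urn 2] = (10+9+12+5+2)/5 = 38/5.
E[V | urn 3] = (10+2+8+12+5)/5 = 37/5.
E[V | urn 4] = (10+5)/2 = 15/2.
By the law of total expectation,
E[V] = (6/19)·(17/2) + (6/19)·(38/5) + (1/19)·(37/5) + (6/19)·(15/2) = 149/19.

149/19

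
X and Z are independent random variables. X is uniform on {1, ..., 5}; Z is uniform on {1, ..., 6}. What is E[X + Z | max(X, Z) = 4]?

Outcomes with max(X, Z) = 4: (1,4), (2,4), (3,4), (4,1), (4,2), (4,3), (4,4), each with probability 1/30.
E[X + Z | max(X, Z) = 4] = (5 + 6 + 7 + 5 + 6 + 7 + 8) / 7 = 44/7.

44/7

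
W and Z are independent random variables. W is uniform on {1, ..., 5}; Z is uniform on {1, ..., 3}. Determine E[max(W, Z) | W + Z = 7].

9/2

Outcomes with W + Z = 7: (4,3), (5,2), each with probability 1/15.
E[max(W, Z) | W + Z = 7] = (4 + 5) / 2 = 9/2.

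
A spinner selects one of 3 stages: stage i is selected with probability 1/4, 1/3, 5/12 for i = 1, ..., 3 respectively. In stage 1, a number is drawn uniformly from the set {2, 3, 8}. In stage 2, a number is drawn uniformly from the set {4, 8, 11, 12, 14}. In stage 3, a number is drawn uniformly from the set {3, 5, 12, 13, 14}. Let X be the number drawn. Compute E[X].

E[X | stage 1] = (2+3+8)/3 = 13/3.
E[X | stage 2] = (4+8+11+12+14)/5 = 49/5.
E[X | stage 3] = (3+5+12+13+14)/5 = 47/5.
By the law of total expectation,
E[X] = (1/4)·(13/3) + (1/3)·(49/5) + (5/12)·(47/5) = 124/15.

124/15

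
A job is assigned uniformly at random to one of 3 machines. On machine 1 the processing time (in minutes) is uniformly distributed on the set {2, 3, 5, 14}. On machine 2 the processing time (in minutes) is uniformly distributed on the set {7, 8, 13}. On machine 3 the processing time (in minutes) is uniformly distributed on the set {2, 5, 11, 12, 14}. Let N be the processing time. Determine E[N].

E[N | machine 1] = (2+3+5+14)/4 = 6.
E[N | machine 2] = (7+8+13)/3 = 28/3.
E[N | machine 3] = (2+5+11+12+14)/5 = 44/5.
By the law of total expectation,
E[N] = (1/3)·(6) + (1/3)·(28/3) + (1/3)·(44/5) = 362/45.

362/45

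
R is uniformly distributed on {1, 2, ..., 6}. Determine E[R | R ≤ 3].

2

Given R ≤ 3, R is equally likely to be any of {1, 2, 3}.
E[R | R ≤ 3] = (1 + 2 + 3) / 3 = 2.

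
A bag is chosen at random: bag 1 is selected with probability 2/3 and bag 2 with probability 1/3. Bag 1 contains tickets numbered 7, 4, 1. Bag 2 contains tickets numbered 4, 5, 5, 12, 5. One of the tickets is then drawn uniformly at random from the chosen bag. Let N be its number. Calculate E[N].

E[N | bag 1] = (7+4+1)/3 = 4.
E[N | bag 2] = (4+5+5+12+5)/5 = 31/5.
E[N] = (2/3)·(4) + (1/3)·(31/5) = 71/15.

71/15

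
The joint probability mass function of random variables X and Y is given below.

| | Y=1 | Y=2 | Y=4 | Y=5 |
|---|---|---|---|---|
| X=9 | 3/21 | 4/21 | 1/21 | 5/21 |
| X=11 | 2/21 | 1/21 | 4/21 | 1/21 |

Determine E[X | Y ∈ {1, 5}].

P(Y ∈ {1, 5}) = 11/21.
Σ X·P over the event = 9·(3/21) + 9·(5/21) + 11·(2/21) + 11·(1/21) = 5.
E[X | Y ∈ {1, 5}] = (5) / (11/21) = 105/11.

105/11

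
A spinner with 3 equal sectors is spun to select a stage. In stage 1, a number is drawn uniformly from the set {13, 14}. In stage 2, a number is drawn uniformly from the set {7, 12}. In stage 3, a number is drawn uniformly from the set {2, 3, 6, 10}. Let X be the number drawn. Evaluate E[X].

E[X | stage 1] = (13+14)/2 = 27/2.
E[X | stage 2] = (7+12)/2 = 19/2.
E[X | stage 3] = (2+3+6+10)/4 = 21/4.
E[X] = (1/3)·(27/2) + (1/3)·(19/2) + (1/3)·(21/4) = 113/12.

113/12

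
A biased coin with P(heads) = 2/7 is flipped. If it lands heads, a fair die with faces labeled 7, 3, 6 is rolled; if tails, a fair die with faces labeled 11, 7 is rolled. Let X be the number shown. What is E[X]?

167/21

E[X | heads] = (7+3+6)/3 = 16/3.
E[X | tails] = (11+7)/2 = 9.
E[X] = (2/7)·(16/3) + (5/7)·(9) = 167/21.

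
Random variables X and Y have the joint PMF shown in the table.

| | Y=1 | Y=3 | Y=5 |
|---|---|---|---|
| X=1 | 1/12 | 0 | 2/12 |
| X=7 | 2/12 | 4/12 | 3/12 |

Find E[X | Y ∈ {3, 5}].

P(Y ∈ {3, 5}) = 3/4.
Σ X·P over the event = 1·(2/12) + 7·(4/12) + 7·(3/12) = 17/4.
E[X | Y ∈ {3, 5}] = (17/4) / (3/4) = 17/3.

17/3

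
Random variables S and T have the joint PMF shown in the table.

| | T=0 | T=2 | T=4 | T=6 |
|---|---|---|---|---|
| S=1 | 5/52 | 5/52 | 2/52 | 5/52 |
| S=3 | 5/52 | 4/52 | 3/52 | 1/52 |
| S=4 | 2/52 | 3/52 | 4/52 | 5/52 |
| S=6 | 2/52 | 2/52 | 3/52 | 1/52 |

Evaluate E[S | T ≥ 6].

P(T ≥ 6) = 3/13.
Σ S·P over the event = 1·(5/52) + 3·(1/52) + 4·(5/52) + 6·(1/52) = 17/26.
E[S | T ≥ 6] = (17/26) / (3/13) = 17/6.

17/6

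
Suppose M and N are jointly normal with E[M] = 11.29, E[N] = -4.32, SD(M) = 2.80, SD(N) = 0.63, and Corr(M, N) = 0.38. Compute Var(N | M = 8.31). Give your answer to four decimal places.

0.3396

For a bivariate normal, Var(N | M=x) = σ_N²(1 − ρ²).
Var(N | M=8.31) = (0.63)²·(1 − (0.38)²) = 0.3969·0.8556 = 0.3396.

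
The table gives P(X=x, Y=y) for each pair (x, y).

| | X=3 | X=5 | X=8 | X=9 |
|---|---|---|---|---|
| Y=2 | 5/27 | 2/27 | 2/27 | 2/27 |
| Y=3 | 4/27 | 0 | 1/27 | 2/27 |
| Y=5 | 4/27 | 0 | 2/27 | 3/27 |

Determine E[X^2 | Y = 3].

262/7

P(Y = 3) = 7/27.
Σ X^2·P over the event = 9·(4/27) + 64·(1/27) + 81·(2/27) = 262/27.
E[X^2 | Y = 3] = (262/27) / (7/27) = 262/7.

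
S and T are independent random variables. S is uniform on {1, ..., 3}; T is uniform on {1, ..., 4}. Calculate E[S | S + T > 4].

Outcomes with S + T > 4: (1,4), (2,3), (2,4), (3,2), (3,3), (3,4), each with probability 1/12.
E[S | S + T > 4] = (1 + 2 + 2 + 3 + 3 + 3) / 6 = 7/3.

7/3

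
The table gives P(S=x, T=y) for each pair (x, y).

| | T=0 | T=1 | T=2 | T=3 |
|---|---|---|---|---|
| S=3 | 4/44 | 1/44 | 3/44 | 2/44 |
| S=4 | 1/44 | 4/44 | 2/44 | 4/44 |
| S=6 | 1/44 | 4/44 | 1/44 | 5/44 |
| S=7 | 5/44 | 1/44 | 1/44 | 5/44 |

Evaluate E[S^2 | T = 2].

144/7

P(T = 2) = 7/44.
Σ S^2·P over the event = 9·(3/44) + 16·(2/44) + 36·(1/44) + 49·(1/44) = 36/11.
E[S^2 | T = 2] = (36/11) / (7/44) = 144/7.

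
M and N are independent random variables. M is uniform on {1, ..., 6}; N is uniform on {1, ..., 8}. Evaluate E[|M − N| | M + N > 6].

P(M + N > 6) = 11/16.
Summing |M−N|·P(x,y) over outcomes with M + N > 6 gives 23/12.
E[|M − N| | M + N > 6] = (23/12) / (11/16) = 92/33.

92/33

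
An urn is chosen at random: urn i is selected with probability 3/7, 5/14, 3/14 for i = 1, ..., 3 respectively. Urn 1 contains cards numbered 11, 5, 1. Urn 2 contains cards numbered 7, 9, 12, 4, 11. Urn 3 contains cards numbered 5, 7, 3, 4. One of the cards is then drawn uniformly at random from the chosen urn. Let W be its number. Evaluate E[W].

365/56

E[W | urn 1] = (11+5+1)/3 = 17/3.
E[W | urn 2] = (7+9+12+4+11)/5 = 43/5.
E[W | urn 3] = (5+7+3+4)/4 = 19/4.
E[W] = (3/7)·(17/3) + (5/14)·(43/5) + (3/14)·(19/4) = 365/56.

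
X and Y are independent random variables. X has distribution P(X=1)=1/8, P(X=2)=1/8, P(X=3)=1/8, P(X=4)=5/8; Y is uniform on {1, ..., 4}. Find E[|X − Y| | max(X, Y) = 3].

P(max(X, Y) = 3) = 5/32.
Summing |X−Y|·P(x,y) over outcomes with max(X, Y) = 3 gives 3/16.
E[|X − Y| | max(X, Y) = 3] = (3/16) / (5/32) = 6/5.

6/5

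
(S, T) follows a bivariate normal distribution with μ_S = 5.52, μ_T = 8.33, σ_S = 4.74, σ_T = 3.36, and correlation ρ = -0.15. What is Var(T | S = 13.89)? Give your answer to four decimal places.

The conditional variance in a bivariate normal is σ_T²(1 − ρ²), independent of x.
Var(T | S=13.89) = (3.36)²·(1 − (-0.15)²) = 11.2896·0.9775 = 11.0356.

11.0356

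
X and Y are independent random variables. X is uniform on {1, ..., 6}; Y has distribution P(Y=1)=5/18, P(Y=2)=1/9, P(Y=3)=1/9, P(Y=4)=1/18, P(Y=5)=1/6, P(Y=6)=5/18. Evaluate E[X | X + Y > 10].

73/13

P(X + Y > 10) = 13/108.
Summing X·P(x,y) over outcomes with X + Y > 10 gives 73/108.
E[X | X + Y > 10] = (73/108) / (13/108) = 73/13.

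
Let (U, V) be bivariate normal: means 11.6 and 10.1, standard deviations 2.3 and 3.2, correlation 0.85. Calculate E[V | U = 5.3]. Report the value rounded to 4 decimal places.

The regression of V on U has slope ρ·σ_V/σ_U and passes through (μ_U, μ_V).
E[V | U=5.3] = 10.1 + (0.85)·(3.2/2.3)·(5.3 − (11.6)) = 10.1 + (1.1826)·(-6.3) = 2.6496.

2.6496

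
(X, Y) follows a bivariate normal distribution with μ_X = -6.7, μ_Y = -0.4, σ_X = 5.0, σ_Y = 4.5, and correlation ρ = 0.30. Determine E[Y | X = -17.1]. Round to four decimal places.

The regression of Y on X has slope ρ·σ_Y/σ_X and passes through (μ_X, μ_Y).
E[Y | X=-17.1] = -0.4 + (0.30)·(4.5/5.0)·(-17.1 − (-6.7)) = -0.4 + (0.27)·(-10.4) = -3.2080.

-3.2080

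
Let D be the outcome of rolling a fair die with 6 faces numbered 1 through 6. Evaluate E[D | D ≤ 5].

3

Given D ≤ 5, D is equally likely to be any of {1, 2, 3, 4, 5}.
E[D | D ≤ 5] = (1 + 2 + 3 + 4 + 5) / 5 = 3.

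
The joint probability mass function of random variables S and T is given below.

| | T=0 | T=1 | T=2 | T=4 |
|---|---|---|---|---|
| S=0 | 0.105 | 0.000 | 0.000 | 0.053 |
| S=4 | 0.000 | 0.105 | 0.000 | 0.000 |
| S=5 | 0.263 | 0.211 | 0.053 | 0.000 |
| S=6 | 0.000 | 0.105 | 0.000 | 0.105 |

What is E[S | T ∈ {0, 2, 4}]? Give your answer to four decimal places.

3.8169

P(T ∈ {0, 2, 4}) = 0.579.
Σ S·P over the event = 0·(0.105) + 0·(0.053) + 5·(0.263) + 5·(0.053) + 6·(0.105) = 2.210.
E[S | T ∈ {0, 2, 4}] = (2.210) / (0.579) = 3.8169.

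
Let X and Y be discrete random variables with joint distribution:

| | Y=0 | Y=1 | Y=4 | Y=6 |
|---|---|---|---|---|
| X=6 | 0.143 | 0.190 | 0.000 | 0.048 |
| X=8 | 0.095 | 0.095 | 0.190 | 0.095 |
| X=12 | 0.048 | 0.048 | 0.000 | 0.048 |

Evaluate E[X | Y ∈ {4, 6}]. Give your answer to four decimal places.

P(Y ∈ {4, 6}) = 0.381.
Σ X·P over the event = 6·(0.048) + 8·(0.190) + 8·(0.095) + 12·(0.048) = 3.144.
E[X | Y ∈ {4, 6}] = (3.144) / (0.381) = 8.2520.

8.2520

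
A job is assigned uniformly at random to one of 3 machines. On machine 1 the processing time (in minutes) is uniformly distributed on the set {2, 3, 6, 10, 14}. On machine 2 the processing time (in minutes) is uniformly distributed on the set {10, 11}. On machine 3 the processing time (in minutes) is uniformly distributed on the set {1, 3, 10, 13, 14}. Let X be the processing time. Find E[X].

E[X | machine 1] = (2+3+6+10+14)/5 = 7.
E[X | machine 2] = (10+11)/2 = 21/2.
E[X | machine 3] = (1+3+10+13+14)/5 = 41/5.
By the law of total expectation,
E[X] = (1/3)·(7) + (1/3)·(21/2) + (1/3)·(41/5) = 257/30.

257/30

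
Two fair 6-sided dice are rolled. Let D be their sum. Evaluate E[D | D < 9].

P(D < 9) = 13/18.
Σ over the event: 2·1/36 + 3·1/18 + 4·1/12 + 5·1/9 + 6·5/36 + 7·1/6 + 8·5/36 = 38/9.
E[D | D < 9] = (38/9) / (13/18) = 76/13.

76/13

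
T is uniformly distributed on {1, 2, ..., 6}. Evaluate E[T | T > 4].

11/2

Given T > 4, T is equally likely to be any of {5, 6}.
E[T | T > 4] = (5 + 6) / 2 = 11/2.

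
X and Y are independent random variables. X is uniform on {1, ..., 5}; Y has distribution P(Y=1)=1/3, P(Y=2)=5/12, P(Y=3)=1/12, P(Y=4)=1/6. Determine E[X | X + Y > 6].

58/13

P(X + Y > 6) = 13/60.
Summing X·P(x,y) over outcomes with X + Y > 6 gives 29/30.
E[X | X + Y > 6] = (29/30) / (13/60) = 58/13.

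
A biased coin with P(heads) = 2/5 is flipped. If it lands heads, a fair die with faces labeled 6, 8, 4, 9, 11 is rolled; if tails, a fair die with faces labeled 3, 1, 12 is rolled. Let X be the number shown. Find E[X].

156/25

E[X | heads] = (6+8+4+9+11)/5 = 38/5.
E[X | tails] = (3+1+12)/3 = 16/3.
By the law of total expectation,
E[X] = (2/5)·(38/5) + (3/5)·(16/3) = 156/25.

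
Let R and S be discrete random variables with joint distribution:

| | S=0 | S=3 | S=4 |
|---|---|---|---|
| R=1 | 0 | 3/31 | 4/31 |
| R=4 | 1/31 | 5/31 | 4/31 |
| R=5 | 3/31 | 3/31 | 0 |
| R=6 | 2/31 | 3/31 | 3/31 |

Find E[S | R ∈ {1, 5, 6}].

P(R ∈ {1, 5, 6}) = 21/31.
Summing S·P(R=x,S=y) over the conditioning event gives 55/31.
E[S | R ∈ {1, 5, 6}] = (55/31) / (21/31) = 55/21.

55/21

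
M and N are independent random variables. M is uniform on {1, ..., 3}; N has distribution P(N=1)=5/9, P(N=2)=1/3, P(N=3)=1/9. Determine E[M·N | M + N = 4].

10/3

P(M + N = 4) = 1/3.
Summing MN·P(x,y) over outcomes with M + N = 4 gives 10/9.
E[M·N | M + N = 4] = (10/9) / (1/3) = 10/3.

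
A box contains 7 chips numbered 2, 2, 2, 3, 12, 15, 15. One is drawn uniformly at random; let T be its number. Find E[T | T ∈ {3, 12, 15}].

P(T ∈ {3, 12, 15}) = 4/7.
Σ over the event: 3·1/7 + 12·1/7 + 15·2/7 = 45/7.
E[T | T ∈ {3, 12, 15}] = (45/7) / (4/7) = 45/4.

45/4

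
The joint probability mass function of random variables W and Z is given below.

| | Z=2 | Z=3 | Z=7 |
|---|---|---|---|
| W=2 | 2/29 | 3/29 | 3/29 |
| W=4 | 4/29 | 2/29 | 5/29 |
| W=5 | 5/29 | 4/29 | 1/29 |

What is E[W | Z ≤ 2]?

P(Z ≤ 2) = 11/29.
Σ W·P over the event = 2·(2/29) + 4·(4/29) + 5·(5/29) = 45/29.
E[W | Z ≤ 2] = (45/29) / (11/29) = 45/11.

45/11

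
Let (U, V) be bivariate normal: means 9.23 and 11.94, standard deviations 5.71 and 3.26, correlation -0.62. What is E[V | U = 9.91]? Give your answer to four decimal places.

E[V | U=x] = μ_V + ρ(σ_V/σ_U)(x − μ_U) for jointly normal variables.
E[V | U=9.91] = 11.94 + (-0.62)·(3.26/5.71)·(9.91 − (9.23)) = 11.94 + (-0.35398)·(0.68) = 11.6993.

11.6993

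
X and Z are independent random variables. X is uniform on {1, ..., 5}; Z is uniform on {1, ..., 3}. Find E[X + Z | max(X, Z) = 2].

10/3

Outcomes with max(X, Z) = 2: (1,2), (2,1), (2,2), each with probability 1/15.
E[X + Z | max(X, Z) = 2] = (3 + 3 + 4) / 3 = 10/3.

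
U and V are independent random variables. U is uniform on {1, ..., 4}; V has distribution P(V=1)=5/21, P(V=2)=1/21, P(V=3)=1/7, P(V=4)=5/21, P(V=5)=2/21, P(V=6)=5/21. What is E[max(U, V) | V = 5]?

P(V = 5) = 2/21.
Summing max(U,V)·P(x,y) over outcomes with V = 5 gives 10/21.
E[max(U, V) | V = 5] = (10/21) / (2/21) = 5.

5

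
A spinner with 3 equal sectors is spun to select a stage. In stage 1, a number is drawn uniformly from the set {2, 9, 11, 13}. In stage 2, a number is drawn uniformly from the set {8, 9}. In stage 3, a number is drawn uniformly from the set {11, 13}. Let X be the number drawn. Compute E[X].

39/4

E[X | stage 1] = (2+9+11+13)/4 = 35/4.
E[X | stage 2] = (8+9)/2 = 17/2.
E[X | stage 3] = (11+13)/2 = 12.
By the law of total expectation,
E[X] = (1/3)·(35/4) + (1/3)·(17/2) + (1/3)·(12) = 39/4.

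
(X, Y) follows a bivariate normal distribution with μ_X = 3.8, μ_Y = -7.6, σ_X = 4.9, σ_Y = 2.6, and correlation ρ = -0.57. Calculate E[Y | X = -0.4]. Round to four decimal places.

-6.3297

For a bivariate normal, E[Y | X=x] = μ_Y + ρ·(σ_Y/σ_X)·(x − μ_X).
E[Y | X=-0.4] = -7.6 + (-0.57)·(2.6/4.9)·(-0.4 − (3.8)) = -7.6 + (-0.30245)·(-4.2) = -6.3297.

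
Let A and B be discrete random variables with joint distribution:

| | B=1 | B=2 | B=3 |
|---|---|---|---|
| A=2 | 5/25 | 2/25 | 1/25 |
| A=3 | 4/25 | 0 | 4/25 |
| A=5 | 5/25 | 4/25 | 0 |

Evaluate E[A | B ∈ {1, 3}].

P(B ∈ {1, 3}) = 19/25.
Σ A·P over the event = 2·(5/25) + 2·(1/25) + 3·(4/25) + 3·(4/25) + 5·(5/25) = 61/25.
E[A | B ∈ {1, 3}] = (61/25) / (19/25) = 61/19.

61/19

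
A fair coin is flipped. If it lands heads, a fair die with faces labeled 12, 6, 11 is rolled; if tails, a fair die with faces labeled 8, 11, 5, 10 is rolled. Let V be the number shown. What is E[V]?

109/12

E[V | heads] = (12+6+11)/3 = 29/3.
E[V | tails] = (8+11+5+10)/4 = 17/2.
E[V] = (1/2)·(29/3) + (1/2)·(17/2) = 109/12.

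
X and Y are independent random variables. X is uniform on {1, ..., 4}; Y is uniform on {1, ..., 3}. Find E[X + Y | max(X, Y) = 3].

Outcomes with max(X, Y) = 3: (1,3), (2,3), (3,1), (3,2), (3,3), each with probability 1/12.
E[X + Y | max(X, Y) = 3] = (4 + 5 + 4 + 5 + 6) / 5 = 24/5.

24/5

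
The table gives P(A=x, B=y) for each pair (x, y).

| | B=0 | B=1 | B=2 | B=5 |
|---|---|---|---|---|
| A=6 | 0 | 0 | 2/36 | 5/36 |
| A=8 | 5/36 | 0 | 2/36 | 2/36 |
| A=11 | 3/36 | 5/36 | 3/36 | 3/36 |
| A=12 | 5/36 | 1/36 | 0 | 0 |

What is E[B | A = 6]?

29/7

P(A = 6) = 7/36.
Σ B·P over the event = 2·(2/36) + 5·(5/36) = 29/36.
E[B | A = 6] = (29/36) / (7/36) = 29/7.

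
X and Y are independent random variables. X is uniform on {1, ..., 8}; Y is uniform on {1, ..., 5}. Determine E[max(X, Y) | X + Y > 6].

P(X + Y > 6) = 5/8.
Summing max(X,Y)·P(x,y) over outcomes with X + Y > 6 gives 19/5.
E[max(X, Y) | X + Y > 6] = (19/5) / (5/8) = 152/25.

152/25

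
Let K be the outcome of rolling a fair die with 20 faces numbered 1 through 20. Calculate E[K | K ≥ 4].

P(K ≥ 4) = 17/20.
E[K | K ≥ 4] = (51/5) / (17/20) = 12.

12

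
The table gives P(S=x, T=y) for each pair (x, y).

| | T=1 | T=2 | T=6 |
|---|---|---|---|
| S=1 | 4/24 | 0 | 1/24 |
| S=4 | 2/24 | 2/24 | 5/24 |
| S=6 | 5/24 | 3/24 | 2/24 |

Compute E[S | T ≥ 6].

33/8

P(T ≥ 6) = 1/3.
Σ S·P over the event = 1·(1/24) + 4·(5/24) + 6·(2/24) = 11/8.
E[S | T ≥ 6] = (11/8) / (1/3) = 33/8.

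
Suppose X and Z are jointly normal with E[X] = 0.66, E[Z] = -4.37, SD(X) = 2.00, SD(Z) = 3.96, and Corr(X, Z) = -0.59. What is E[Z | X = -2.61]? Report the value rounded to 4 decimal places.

-0.5500

The regression of Z on X has slope ρ·σ_Z/σ_X and passes through (μ_X, μ_Z).
E[Z | X=-2.61] = -4.37 + (-0.59)·(3.96/2.00)·(-2.61 − (0.66)) = -4.37 + (-1.1682)·(-3.27) = -0.5500.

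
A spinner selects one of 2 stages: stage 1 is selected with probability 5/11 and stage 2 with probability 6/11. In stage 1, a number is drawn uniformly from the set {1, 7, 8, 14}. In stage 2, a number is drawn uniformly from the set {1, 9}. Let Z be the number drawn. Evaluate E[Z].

E[Z | stage 1] = (1+7+8+14)/4 = 15/2.
E[Z | stage 2] = (1+9)/2 = 5.
E[Z] = (5/11)·(15/2) + (6/11)·(5) = 135/22.

135/22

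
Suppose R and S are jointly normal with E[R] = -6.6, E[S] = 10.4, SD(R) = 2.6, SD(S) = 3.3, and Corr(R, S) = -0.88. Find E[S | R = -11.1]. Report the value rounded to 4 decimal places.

The regression of S on R has slope ρ·σ_S/σ_R and passes through (μ_R, μ_S).
E[S | R=-11.1] = 10.4 + (-0.88)·(3.3/2.6)·(-11.1 − (-6.6)) = 10.4 + (-1.116923)·(-4.5) = 15.4262.

15.4262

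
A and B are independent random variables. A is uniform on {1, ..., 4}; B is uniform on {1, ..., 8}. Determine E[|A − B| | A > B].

5/3

Outcomes with A > B: (2,1), (3,1), (3,2), (4,1), (4,2), (4,3), each with probability 1/32.
E[|A − B| | A > B] = (1 + 2 + 1 + 3 + 2 + 1) / 6 = 5/3.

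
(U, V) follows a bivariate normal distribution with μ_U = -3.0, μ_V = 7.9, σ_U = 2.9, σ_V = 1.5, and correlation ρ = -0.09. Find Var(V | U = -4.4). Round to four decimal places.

Var(V | U=x) = (1 − ρ²)·σ_V².
Var(V | U=-4.4) = (1.5)²·(1 − (-0.09)²) = 2.25·0.9919 = 2.2318.

2.2318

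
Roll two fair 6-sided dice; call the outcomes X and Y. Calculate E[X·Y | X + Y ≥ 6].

203/13

P(X + Y ≥ 6) = 13/18.
Summing XY·P(x,y) over outcomes with X + Y ≥ 6 gives 203/18.
E[X·Y | X + Y ≥ 6] = (203/18) / (13/18) = 203/13.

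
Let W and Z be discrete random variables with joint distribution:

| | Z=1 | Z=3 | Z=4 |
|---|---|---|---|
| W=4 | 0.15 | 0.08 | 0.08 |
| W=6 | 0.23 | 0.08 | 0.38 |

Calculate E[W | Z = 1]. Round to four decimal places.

P(Z = 1) = 0.38.
Σ W·P over the event = 4·(0.15) + 6·(0.23) = 1.98.
E[W | Z = 1] = (1.98) / (0.38) = 5.2105.

5.2105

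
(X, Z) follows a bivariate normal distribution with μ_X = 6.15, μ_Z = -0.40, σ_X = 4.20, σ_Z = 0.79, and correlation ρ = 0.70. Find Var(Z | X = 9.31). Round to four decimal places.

The conditional variance in a bivariate normal is σ_Z²(1 − ρ²), independent of x.
Var(Z | X=9.31) = (0.79)²·(1 − (0.70)²) = 0.6241·0.51 = 0.3183.

0.3183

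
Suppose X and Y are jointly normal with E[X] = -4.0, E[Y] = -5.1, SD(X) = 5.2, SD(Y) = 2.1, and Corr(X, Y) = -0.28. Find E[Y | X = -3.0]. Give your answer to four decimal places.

For a bivariate normal, E[Y | X=x] = μ_Y + ρ·(σ_Y/σ_X)·(x − μ_X).
E[Y | X=-3.0] = -5.1 + (-0.28)·(2.1/5.2)·(-3.0 − (-4.0)) = -5.1 + (-0.11308)·(1) = -5.2131.

-5.2131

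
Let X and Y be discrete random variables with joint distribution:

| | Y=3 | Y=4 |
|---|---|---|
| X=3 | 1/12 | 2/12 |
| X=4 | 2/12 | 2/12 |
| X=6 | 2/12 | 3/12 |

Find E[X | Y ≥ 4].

32/7

P(Y ≥ 4) = 7/12.
Σ X·P over the event = 3·(2/12) + 4·(2/12) + 6·(3/12) = 8/3.
E[X | Y ≥ 4] = (8/3) / (7/12) = 32/7.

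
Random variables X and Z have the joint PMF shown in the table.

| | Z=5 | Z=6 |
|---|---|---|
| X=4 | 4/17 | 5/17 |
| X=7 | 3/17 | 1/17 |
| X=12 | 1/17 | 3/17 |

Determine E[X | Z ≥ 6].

P(Z ≥ 6) = 9/17.
Summing X·P(X=x,Z=y) over the conditioning event gives 63/17.
E[X | Z ≥ 6] = (63/17) / (9/17) = 7.

7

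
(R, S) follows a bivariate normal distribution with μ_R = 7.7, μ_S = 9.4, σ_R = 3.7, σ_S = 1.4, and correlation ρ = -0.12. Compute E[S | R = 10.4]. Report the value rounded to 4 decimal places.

9.2774

For a bivariate normal, E[S | R=x] = μ_S + ρ·(σ_S/σ_R)·(x − μ_R).
E[S | R=10.4] = 9.4 + (-0.12)·(1.4/3.7)·(10.4 − (7.7)) = 9.4 + (-0.045405)·(2.7) = 9.2774.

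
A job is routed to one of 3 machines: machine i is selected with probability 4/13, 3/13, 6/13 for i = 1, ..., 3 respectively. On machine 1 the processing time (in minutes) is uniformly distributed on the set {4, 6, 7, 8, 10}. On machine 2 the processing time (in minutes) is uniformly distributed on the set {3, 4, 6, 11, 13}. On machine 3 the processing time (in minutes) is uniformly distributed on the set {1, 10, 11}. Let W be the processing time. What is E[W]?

E[W | machine 1] = (4+6+7+8+10)/5 = 7.
E[W | machine 2] = (3+4+6+11+13)/5 = 37/5.
E[W | machine 3] = (1+10+11)/3 = 22/3.
E[W] = (4/13)·(7) + (3/13)·(37/5) + (6/13)·(22/3) = 471/65.

471/65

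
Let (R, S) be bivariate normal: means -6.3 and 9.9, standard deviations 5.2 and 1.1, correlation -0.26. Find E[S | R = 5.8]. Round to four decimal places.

9.2345

The regression of S on R has slope ρ·σ_S/σ_R and passes through (μ_R, μ_S).
E[S | R=5.8] = 9.9 + (-0.26)·(1.1/5.2)·(5.8 − (-6.3)) = 9.9 + (-0.055)·(12.1) = 9.2345.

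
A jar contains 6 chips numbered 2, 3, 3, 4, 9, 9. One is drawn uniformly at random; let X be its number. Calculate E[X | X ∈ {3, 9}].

6

P(X ∈ {3, 9}) = 2/3.
Σ over the event: 3·1/3 + 9·1/3 = 4.
E[X | X ∈ {3, 9}] = (4) / (2/3) = 6.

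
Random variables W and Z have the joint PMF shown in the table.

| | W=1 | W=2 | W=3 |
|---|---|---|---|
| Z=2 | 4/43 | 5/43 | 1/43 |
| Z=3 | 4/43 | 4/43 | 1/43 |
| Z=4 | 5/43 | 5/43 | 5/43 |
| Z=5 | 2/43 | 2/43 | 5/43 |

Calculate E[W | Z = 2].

17/10

P(Z = 2) = 10/43.
Summing W·P(W=x,Z=y) over the conditioning event gives 17/43.
E[W | Z = 2] = (17/43) / (10/43) = 17/10.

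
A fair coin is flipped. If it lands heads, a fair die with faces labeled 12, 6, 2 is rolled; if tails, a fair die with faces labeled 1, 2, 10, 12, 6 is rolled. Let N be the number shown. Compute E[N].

E[N | heads] = (12+6+2)/3 = 20/3.
E[N | tails] = (1+2+10+12+6)/5 = 31/5.
By the law of total expectation,
E[N] = (1/2)·(20/3) + (1/2)·(31/5) = 193/30.

193/30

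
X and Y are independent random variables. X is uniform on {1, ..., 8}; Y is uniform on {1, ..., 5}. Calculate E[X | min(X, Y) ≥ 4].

Outcomes with min(X, Y) ≥ 4: (4,4), (4,5), (5,4), (5,5), (6,4), (6,5), (7,4), (7,5), (8,4), (8,5), each with probability 1/40.
E[X | min(X, Y) ≥ 4] = (4 + 4 + 5 + 5 + 6 + 6 + 7 + 7 + 8 + 8) / 10 = 6.

6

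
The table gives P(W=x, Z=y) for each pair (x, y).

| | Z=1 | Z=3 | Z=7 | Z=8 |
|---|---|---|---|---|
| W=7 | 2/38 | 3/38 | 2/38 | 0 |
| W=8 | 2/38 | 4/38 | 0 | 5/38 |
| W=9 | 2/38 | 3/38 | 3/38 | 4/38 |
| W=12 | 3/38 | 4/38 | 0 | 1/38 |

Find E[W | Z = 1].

28/3

P(Z = 1) = 9/38.
Σ W·P over the event = 7·(2/38) + 8·(2/38) + 9·(2/38) + 12·(3/38) = 42/19.
E[W | Z = 1] = (42/19) / (9/38) = 28/3.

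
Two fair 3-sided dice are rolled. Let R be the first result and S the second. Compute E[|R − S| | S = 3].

Outcomes with S = 3: (1,3), (2,3), (3,3), each with probability 1/9.
E[|R − S| | S = 3] = (2 + 1 + 0) / 3 = 1.

1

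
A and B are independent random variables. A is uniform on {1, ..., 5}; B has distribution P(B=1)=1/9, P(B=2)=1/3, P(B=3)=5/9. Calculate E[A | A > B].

P(A > B) = 23/45.
Summing A·P(x,y) over outcomes with A > B gives 19/9.
E[A | A > B] = (19/9) / (23/45) = 95/23.

95/23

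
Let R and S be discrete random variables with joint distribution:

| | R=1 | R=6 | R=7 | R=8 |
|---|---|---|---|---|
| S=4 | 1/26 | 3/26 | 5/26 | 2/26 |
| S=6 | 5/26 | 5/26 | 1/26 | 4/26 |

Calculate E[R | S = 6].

P(S = 6) = 15/26.
Σ R·P over the event = 1·(5/26) + 6·(5/26) + 7·(1/26) + 8·(4/26) = 37/13.
E[R | S = 6] = (37/13) / (15/26) = 74/15.

74/15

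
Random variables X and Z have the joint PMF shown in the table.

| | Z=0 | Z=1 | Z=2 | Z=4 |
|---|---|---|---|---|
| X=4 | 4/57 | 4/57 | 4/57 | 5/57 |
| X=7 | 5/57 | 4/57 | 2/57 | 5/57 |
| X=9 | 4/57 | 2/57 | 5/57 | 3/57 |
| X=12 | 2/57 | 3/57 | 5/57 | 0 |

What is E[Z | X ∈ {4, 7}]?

P(X ∈ {4, 7}) = 11/19.
Σ Z·P over the event = 0·(4/57) + 1·(4/57) + 2·(4/57) + 4·(5/57) + 0·(5/57) + 1·(4/57) + 2·(2/57) + 4·(5/57) = 20/19.
E[Z | X ∈ {4, 7}] = (20/19) / (11/19) = 20/11.

20/11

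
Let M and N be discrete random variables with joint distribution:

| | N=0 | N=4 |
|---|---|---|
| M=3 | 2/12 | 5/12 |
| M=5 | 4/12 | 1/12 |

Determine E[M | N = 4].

P(N = 4) = 1/2.
Σ M·P over the event = 3·(5/12) + 5·(1/12) = 5/3.
E[M | N = 4] = (5/3) / (1/2) = 10/3.

10/3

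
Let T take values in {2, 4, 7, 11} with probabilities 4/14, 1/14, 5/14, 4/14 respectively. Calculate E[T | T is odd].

P(T is odd) = 9/14.
Σ over the event: 7·5/14 + 11·2/7 = 79/14.
E[T | T is odd] = (79/14) / (9/14) = 79/9.

79/9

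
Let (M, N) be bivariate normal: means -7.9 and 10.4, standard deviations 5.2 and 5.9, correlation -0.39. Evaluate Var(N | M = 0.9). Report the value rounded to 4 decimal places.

The conditional variance in a bivariate normal is σ_N²(1 − ρ²), independent of x.
Var(N | M=0.9) = (5.9)²·(1 − (-0.39)²) = 34.81·0.8479 = 29.5154.

29.5154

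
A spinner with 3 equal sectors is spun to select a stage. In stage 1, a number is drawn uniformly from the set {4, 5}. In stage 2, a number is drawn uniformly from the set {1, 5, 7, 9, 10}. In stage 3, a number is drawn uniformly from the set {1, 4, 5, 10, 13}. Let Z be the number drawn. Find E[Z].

35/6

E[Z | stage 1] = (4+5)/2 = 9/2.
E[Z | stage 2] = (1+5+7+9+10)/5 = 32/5.
E[Z | stage 3] = (1+4+5+10+13)/5 = 33/5.
By the law of total expectation,
E[Z] = (1/3)·(9/2) + (1/3)·(32/5) + (1/3)·(33/5) = 35/6.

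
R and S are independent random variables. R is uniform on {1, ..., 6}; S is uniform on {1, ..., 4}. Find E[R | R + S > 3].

80/21

P(R + S > 3) = 7/8.
Summing R·P(x,y) over outcomes with R + S > 3 gives 10/3.
E[R | R + S > 3] = (10/3) / (7/8) = 80/21.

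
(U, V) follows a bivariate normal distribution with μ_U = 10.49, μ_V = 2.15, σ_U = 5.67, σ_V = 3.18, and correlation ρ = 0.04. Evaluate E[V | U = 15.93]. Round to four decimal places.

2.2720

The regression of V on U has slope ρ·σ_V/σ_U and passes through (μ_U, μ_V).
E[V | U=15.93] = 2.15 + (0.04)·(3.18/5.67)·(15.93 − (10.49)) = 2.15 + (0.022434)·(5.44) = 2.2720.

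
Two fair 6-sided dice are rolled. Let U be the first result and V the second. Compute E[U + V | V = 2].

11/2

Outcomes with V = 2: (1,2), (2,2), (3,2), (4,2), (5,2), (6,2), each with probability 1/36.
E[U + V | V = 2] = (3 + 4 + 5 + 6 + 7 + 8) / 6 = 11/2.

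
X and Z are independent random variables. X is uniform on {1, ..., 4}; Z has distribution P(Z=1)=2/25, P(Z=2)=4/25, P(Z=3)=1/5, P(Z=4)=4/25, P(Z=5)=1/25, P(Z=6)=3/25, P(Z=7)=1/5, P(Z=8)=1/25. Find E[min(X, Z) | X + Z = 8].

30/13

P(X + Z = 8) = 13/100.
Summing min(X,Z)·P(x,y) over outcomes with X + Z = 8 gives 3/10.
E[min(X, Z) | X + Z = 8] = (3/10) / (13/100) = 30/13.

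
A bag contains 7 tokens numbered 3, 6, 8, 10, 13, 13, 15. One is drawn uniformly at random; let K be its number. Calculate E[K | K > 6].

59/5

P(K > 6) = 5/7.
Σ over the event: 8·1/7 + 10·1/7 + 13·2/7 + 15·1/7 = 59/7.
E[K | K > 6] = (59/7) / (5/7) = 59/5.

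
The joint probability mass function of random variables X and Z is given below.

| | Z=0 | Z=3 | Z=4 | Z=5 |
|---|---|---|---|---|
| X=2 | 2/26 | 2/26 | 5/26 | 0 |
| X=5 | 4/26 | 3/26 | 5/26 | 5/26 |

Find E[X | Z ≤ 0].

4

P(Z ≤ 0) = 3/13.
Σ X·P over the event = 2·(2/26) + 5·(4/26) = 12/13.
E[X | Z ≤ 0] = (12/13) / (3/13) = 4.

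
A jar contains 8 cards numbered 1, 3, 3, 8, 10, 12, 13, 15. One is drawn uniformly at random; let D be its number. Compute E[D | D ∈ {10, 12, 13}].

35/3

P(D ∈ {10, 12, 13}) = 3/8.
Σ over the event: 10·1/8 + 12·1/8 + 13·1/8 = 35/8.
E[D | D ∈ {10, 12, 13}] = (35/8) / (3/8) = 35/3.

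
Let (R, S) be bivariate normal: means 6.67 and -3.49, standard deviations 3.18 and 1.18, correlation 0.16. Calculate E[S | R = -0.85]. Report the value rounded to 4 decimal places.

For a bivariate normal, E[S | R=x] = μ_S + ρ·(σ_S/σ_R)·(x − μ_R).
E[S | R=-0.85] = -3.49 + (0.16)·(1.18/3.18)·(-0.85 − (6.67)) = -3.49 + (0.059371)·(-7.52) = -3.9365.

-3.9365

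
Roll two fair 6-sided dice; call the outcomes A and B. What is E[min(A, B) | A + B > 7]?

19/5

P(A + B > 7) = 5/12.
Summing min(A,B)·P(x,y) over outcomes with A + B > 7 gives 19/12.
E[min(A, B) | A + B > 7] = (19/12) / (5/12) = 19/5.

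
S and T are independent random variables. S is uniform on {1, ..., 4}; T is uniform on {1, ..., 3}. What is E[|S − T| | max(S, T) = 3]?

Outcomes with max(S, T) = 3: (1,3), (2,3), (3,1), (3,2), (3,3), each with probability 1/12.
E[|S − T| | max(S, T) = 3] = (2 + 1 + 2 + 1 + 0) / 5 = 6/5.

6/5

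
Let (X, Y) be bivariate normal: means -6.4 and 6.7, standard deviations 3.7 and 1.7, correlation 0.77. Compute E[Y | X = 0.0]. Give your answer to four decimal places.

8.9642

The regression of Y on X has slope ρ·σ_Y/σ_X and passes through (μ_X, μ_Y).
E[Y | X=0.0] = 6.7 + (0.77)·(1.7/3.7)·(0.0 − (-6.4)) = 6.7 + (0.35378)·(6.4) = 8.9642.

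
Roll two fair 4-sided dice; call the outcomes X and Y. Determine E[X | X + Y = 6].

P(X + Y = 6) = 3/16.
Summing X·P(x,y) over outcomes with X + Y = 6 gives 9/16.
E[X | X + Y = 6] = (9/16) / (3/16) = 3.

3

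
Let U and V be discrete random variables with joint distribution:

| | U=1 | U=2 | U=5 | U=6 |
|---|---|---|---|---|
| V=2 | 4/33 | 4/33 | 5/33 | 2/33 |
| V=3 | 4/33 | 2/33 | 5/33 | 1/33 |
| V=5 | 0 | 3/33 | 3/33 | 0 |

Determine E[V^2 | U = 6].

17/3

P(U = 6) = 1/11.
Σ V^2·P over the event = 4·(2/33) + 9·(1/33) = 17/33.
E[V^2 | U = 6] = (17/33) / (1/11) = 17/3.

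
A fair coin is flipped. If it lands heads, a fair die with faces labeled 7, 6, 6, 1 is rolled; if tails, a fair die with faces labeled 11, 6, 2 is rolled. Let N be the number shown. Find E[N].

17/3

E[N | heads] = (7+6+6+1)/4 = 5.
E[N | tails] = (11+6+2)/3 = 19/3.
E[N] = (1/2)·(5) + (1/2)·(19/3) = 17/3.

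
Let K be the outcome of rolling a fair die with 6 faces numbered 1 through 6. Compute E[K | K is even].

4

Given K is even, K is equally likely to be any of {2, 4, 6}.
E[K | K is even] = (2 + 4 + 6) / 3 = 4.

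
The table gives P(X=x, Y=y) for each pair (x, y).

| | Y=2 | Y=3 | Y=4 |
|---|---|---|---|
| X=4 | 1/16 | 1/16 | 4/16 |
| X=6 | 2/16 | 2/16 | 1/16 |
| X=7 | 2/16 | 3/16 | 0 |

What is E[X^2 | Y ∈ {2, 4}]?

P(Y ∈ {2, 4}) = 5/8.
Σ X^2·P over the event = 16·(1/16) + 16·(4/16) + 36·(2/16) + 36·(1/16) + 49·(2/16) = 143/8.
E[X^2 | Y ∈ {2, 4}] = (143/8) / (5/8) = 143/5.

143/5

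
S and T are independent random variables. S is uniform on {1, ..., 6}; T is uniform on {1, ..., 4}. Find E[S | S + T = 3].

3/2

Outcomes with S + T = 3: (1,2), (2,1), each with probability 1/24.
E[S | S + T = 3] = (1 + 2) / 2 = 3/2.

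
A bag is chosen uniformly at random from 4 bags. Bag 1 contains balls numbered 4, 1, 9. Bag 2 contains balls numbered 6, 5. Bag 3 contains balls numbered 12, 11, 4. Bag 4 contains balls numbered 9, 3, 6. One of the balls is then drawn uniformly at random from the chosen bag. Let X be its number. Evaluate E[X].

E[X | bag 1] = (4+1+9)/3 = 14/3.
E[X | bag 2] = (6+5)/2 = 11/2.
E[X | bag 3] = (12+11+4)/3 = 9.
E[X | bag 4] = (9+3+6)/3 = 6.
By the law of total expectation,
E[X] = (1/4)·(14/3) + (1/4)·(11/2) + (1/4)·(9) + (1/4)·(6) = 151/24.

151/24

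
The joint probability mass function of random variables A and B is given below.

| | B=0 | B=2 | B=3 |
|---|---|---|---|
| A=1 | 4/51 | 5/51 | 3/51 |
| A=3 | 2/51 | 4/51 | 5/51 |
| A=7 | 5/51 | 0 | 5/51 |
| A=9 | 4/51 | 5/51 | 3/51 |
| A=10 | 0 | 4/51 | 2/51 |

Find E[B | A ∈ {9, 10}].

11/6

P(A ∈ {9, 10}) = 6/17.
Summing B·P(A=x,B=y) over the conditioning event gives 11/17.
E[B | A ∈ {9, 10}] = (11/17) / (6/17) = 11/6.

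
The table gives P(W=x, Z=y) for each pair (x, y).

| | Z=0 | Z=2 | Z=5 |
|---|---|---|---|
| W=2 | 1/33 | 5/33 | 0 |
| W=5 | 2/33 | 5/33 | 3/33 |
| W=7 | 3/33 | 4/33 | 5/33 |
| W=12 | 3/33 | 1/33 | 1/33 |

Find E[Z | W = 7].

11/4

P(W = 7) = 4/11.
Σ Z·P over the event = 0·(3/33) + 2·(4/33) + 5·(5/33) = 1.
E[Z | W = 7] = (1) / (4/11) = 11/4.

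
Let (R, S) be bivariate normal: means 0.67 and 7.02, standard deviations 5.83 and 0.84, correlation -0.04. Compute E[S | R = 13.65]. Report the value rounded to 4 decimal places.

E[S | R=x] = μ_S + ρ(σ_S/σ_R)(x − μ_R) for jointly normal variables.
E[S | R=13.65] = 7.02 + (-0.04)·(0.84/5.83)·(13.65 − (0.67)) = 7.02 + (-0.0057633)·(12.98) = 6.9452.

6.9452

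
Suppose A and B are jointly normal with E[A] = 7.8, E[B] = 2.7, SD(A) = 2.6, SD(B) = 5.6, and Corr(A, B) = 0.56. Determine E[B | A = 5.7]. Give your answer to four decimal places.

0.1671

For a bivariate normal, E[B | A=x] = μ_B + ρ·(σ_B/σ_A)·(x − μ_A).
E[B | A=5.7] = 2.7 + (0.56)·(5.6/2.6)·(5.7 − (7.8)) = 2.7 + (1.20615)·(-2.1) = 0.1671.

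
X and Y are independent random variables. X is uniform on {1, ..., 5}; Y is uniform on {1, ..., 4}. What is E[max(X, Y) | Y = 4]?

21/5

P(Y = 4) = 1/4.
Summing max(X,Y)·P(x,y) over outcomes with Y = 4 gives 21/20.
E[max(X, Y) | Y = 4] = (21/20) / (1/4) = 21/5.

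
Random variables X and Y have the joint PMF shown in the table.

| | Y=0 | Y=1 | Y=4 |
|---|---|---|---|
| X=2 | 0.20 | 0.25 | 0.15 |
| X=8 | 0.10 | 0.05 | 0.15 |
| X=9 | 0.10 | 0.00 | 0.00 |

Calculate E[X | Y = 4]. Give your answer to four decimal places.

P(Y = 4) = 0.30.
Σ X·P over the event = 2·(0.15) + 8·(0.15) = 1.50.
E[X | Y = 4] = (1.50) / (0.30) = 5.0000.

5.0000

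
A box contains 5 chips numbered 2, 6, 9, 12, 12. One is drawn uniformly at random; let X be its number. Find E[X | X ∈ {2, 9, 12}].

35/4

P(X ∈ {2, 9, 12}) = 4/5.
Σ over the event: 2·1/5 + 9·1/5 + 12·2/5 = 7.
E[X | X ∈ {2, 9, 12}] = (7) / (4/5) = 35/4.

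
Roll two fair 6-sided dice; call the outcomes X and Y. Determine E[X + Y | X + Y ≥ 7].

P(X + Y ≥ 7) = 7/12.
Summing (X+Y)·P(x,y) over outcomes with X + Y ≥ 7 gives 91/18.
E[X + Y | X + Y ≥ 7] = (91/18) / (7/12) = 26/3.

26/3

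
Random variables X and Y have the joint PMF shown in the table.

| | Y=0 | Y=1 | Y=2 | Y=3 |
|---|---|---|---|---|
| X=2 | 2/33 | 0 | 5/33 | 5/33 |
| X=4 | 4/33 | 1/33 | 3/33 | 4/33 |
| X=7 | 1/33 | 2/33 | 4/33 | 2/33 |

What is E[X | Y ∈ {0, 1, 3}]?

P(Y ∈ {0, 1, 3}) = 7/11.
Σ X·P over the event = 2·(2/33) + 2·(5/33) + 4·(4/33) + 4·(1/33) + 4·(4/33) + 7·(1/33) + 7·(2/33) + 7·(2/33) = 85/33.
E[X | Y ∈ {0, 1, 3}] = (85/33) / (7/11) = 85/21.

85/21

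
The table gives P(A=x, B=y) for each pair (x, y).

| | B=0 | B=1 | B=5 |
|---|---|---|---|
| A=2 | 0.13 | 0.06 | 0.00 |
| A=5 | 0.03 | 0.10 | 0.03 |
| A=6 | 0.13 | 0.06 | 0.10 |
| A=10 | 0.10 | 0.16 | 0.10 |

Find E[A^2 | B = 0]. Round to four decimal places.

40.8974

P(B = 0) = 0.39.
Σ A^2·P over the event = 4·(0.13) + 25·(0.03) + 36·(0.13) + 100·(0.10) = 15.95.
E[A^2 | B = 0] = (15.95) / (0.39) = 40.8974.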